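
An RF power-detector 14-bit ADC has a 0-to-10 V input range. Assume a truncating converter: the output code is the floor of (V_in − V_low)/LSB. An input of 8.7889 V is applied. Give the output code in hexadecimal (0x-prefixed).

code 0x383F (decimal 14399)

LSB = 10 V / 16384 = 0.610 mV.
(V_in − V_low)/LSB = (8.7889 − 0) / 0.000610352 = 14399.734.
So the output code is 14399.
In hexadecimal (0x-prefixed): 0x383F.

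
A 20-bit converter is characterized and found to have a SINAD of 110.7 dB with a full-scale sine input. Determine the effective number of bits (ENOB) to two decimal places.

18.10 bits

ENOB = (SINAD − 1.76) / 6.02 = (110.7 − 1.76)/6.02 = 18.096.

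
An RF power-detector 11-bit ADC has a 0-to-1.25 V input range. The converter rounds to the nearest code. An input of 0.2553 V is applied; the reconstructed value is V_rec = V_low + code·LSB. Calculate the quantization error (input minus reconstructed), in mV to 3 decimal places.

0.173 mV

Step size: 1.25 V ÷ 2^11 = 0.610 mV.
Scaled input = 418.2835 LSBs, so code = 418.
Code 418 maps back to 0 + 418×0.000610352 V = 0.25512695 V.
Error = 0.2553 − 0.25512695 = 0.000173047 V = 0.173 mV.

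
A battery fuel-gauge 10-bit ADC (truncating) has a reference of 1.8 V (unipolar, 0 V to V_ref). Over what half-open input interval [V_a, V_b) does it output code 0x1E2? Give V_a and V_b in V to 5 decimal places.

LSB = 1.8/2^10 = 1.758 mV.
Code 0x1E2 = 482 decimal.
V_a = V_low + 482·LSB = 0.847266 V; V_b = V_low + 483·LSB = 0.849023 V.

[0.84727 V, 0.84902 V)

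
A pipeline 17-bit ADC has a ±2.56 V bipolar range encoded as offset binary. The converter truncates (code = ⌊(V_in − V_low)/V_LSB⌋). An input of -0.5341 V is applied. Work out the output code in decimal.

code 51863

With 131072 levels over 5.12 V, one step is 39.06 µV.
(V_in − V_low)/LSB = (-0.5341 − (−2.56)) / 3.90625e-05 = 51863.040.
So the output code is 51863.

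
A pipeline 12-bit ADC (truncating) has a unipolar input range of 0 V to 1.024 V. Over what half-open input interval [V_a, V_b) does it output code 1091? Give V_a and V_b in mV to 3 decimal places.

LSB = 1.024/2^12 = 250.00 µV.
V_a = V_low + 1091·LSB = 0.27275 V; V_b = V_low + 1092·LSB = 0.273 V.

[272.750 mV, 273.000 mV)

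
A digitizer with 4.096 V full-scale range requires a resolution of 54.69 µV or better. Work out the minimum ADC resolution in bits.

Number of steps required ≥ 4.096 V / 54.69 µV = 74894.86.
Need 2^N ≥ 74894.86; 2^16 = 65536, 2^17 = 131072.
Minimum N = 17.

17 bits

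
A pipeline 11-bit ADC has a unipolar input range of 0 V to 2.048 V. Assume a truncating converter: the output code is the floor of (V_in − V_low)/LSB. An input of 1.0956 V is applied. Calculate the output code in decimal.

Full-scale span = 2.048 V; LSB = 2.048/2^11 = 1.000 mV.
Input sits at 1095.600 steps above V_low.
So the output code is 1095.

code 1095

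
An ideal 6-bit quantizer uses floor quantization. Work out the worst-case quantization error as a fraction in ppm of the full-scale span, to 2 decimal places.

15625.00 ppm

Truncating → worst-case error = 1 LSB = V_FS/2^6, so 1e+06/64 = 15625 ppm of full scale.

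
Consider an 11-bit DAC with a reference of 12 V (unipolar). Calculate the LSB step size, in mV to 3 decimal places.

5.859 mV

Full-scale span = 12 V.
LSB = 12 / 2^11 = 12 / 2048 = 0.00585938 V = 5.859 mV.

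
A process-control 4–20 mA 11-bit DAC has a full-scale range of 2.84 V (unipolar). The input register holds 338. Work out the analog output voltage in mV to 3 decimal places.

LSB = 2.84 V / 2^11 = 1.387 mV.
V_out = 0 + 338 × 0.00138672 V = 0.468711 V.
= 468.711 mV.

468.711 mV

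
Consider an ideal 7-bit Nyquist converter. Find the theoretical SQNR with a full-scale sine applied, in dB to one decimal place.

43.9 dB

SNR ≈ 6.02·N + 1.76 dB = 6.02·7 + 1.76 = 43.90 dB.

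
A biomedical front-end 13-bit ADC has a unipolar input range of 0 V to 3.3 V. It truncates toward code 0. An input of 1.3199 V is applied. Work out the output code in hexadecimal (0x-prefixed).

code 0xCCC (decimal 3276)

Full-scale span = 3.3 V; LSB = 3.3/2^13 = 402.83 µV.
Input sits at 3276.552 steps above V_low.
Floor → code 3276.
In hexadecimal (0x-prefixed): 0xCCC.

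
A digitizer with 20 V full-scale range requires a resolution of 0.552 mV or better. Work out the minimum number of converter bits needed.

16 bits

Number of steps required ≥ 20 V / 0.552 mV = 36231.88.
Need 2^N ≥ 36231.88; 2^15 = 32768, 2^16 = 65536.
Minimum N = 16.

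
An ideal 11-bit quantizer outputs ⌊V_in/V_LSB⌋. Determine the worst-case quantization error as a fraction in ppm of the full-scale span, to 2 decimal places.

Truncating → worst-case error = 1 LSB = V_FS/2^11, so 1e+06/2048 = 488.281 ppm of full scale.

488.28 ppm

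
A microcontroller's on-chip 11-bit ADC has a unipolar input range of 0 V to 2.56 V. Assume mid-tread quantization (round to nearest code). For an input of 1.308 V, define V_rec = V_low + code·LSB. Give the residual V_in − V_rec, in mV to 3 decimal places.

0.500 mV

LSB = 2.56/2^11 = 1.250 mV.
Scaled input = 1046.4000 LSBs, so code = 1046.
Reconstructed: 1.3075 V.
V_in − V_rec = 0.0005 V = 0.500 mV.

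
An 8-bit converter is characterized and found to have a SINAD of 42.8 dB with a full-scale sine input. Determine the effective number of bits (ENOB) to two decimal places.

6.82 bits

ENOB = (SINAD − 1.76) / 6.02 = (42.8 − 1.76)/6.02 = 6.817.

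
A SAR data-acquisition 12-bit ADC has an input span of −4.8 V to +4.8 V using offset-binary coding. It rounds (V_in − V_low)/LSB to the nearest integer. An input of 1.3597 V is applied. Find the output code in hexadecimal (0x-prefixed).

LSB = 9.6 V / 4096 = 2.344 mV.
(V_in − V_low)/LSB = (1.3597 − (−4.8)) / 0.00234375 = 2628.139.
Round → code 2628.
In hexadecimal (0x-prefixed): 0xA44.

code 0xA44 (decimal 2628)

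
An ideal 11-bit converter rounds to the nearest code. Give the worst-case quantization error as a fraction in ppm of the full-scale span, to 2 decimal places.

244.14 ppm

Rounding → worst-case error = ½ LSB = V_FS/2^12, so 1e+06/4096 = 244.141 ppm of full scale.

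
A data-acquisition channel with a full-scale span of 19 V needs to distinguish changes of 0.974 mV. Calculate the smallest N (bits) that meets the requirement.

15 bits

Number of steps required ≥ 19 V / 0.974 mV = 19507.19.
Need 2^N ≥ 19507.19; 2^14 = 16384, 2^15 = 32768.
Minimum N = 15.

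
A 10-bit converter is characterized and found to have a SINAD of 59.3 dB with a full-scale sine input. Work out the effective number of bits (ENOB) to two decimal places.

9.56 bits

ENOB = (SINAD − 1.76) / 6.02 = (59.3 − 1.76)/6.02 = 9.558.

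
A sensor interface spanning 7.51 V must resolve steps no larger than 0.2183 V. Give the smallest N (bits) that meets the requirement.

Number of steps required ≥ 7.51 V / 0.2183 V = 34.40.
Need 2^N ≥ 34.40; 2^5 = 32, 2^6 = 64.
Minimum N = 6.

6 bits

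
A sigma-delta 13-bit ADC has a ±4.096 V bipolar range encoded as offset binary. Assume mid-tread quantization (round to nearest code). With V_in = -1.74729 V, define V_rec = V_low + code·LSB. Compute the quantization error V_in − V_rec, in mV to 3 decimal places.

-0.290 mV

Step size: 8.192 V ÷ 2^13 = 1.000 mV.
(-1.74729 − (−4.096))/0.001 = 2348.7100; round gives code 2349.
Reconstructed: -1.747 V.
Difference: -0.00029 V → -0.290 mV.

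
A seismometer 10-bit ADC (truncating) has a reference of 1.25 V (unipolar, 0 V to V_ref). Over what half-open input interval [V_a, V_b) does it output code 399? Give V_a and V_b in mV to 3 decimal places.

[487.061 mV, 488.281 mV)

LSB = 1.25/2^10 = 1.221 mV.
V_a = V_low + 399·LSB = 0.487061 V; V_b = V_low + 400·LSB = 0.488281 V.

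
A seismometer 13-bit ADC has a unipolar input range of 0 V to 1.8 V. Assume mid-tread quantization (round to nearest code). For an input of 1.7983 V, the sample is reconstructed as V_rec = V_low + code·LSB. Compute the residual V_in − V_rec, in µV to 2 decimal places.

Step size: 1.8 V ÷ 2^13 = 219.73 µV.
(1.7983 − 0)/0.000219727 = 8184.2631; round gives code 8184.
Reconstructed: 1.7982422 V.
V_in − V_rec = 5.78125e-05 V = 57.81 µV.

57.81 µV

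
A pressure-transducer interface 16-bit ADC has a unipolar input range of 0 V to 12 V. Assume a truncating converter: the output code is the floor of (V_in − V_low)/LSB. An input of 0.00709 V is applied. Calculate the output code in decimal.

With 65536 levels over 12 V, one step is 183.11 µV.
(0.00709 − 0) / 0.000183105 = 38.721 LSBs.
Floor → code 38.

code 38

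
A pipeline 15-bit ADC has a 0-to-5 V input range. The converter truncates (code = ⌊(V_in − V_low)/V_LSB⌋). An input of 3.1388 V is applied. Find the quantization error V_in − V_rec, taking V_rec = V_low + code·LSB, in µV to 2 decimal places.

LSB = 5/2^15 = 152.59 µV.
Scaled input = 20570.4397 LSBs, so code = 20570.
Reconstructed: 3.1387329 V.
V_in − V_rec = 6.70898e-05 V = 67.09 µV.

67.09 µV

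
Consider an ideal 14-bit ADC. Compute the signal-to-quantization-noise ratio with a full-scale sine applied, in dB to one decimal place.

86.0 dB

SNR ≈ 6.02·N + 1.76 dB = 6.02·14 + 1.76 = 86.04 dB.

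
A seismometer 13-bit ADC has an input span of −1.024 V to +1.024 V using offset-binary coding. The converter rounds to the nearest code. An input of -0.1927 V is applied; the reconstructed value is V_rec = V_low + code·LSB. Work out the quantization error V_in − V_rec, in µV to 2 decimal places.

One LSB is 2.048 V / 8192 = 250.00 µV.
(-0.1927 − (−1.024))/0.00025 = 3325.2000; round gives code 3325.
Reconstructed: -0.19275 V.
Error = -0.1927 − (−0.19275) = 5e-05 V = 50.00 µV.

50.00 µV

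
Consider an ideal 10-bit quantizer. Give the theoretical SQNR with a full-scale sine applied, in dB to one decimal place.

62.0 dB

SNR ≈ 6.02·N + 1.76 dB = 6.02·10 + 1.76 = 61.96 dB.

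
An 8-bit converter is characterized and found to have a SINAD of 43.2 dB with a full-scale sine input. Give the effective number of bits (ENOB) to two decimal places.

6.88 bits

ENOB = (SINAD − 1.76) / 6.02 = (43.2 − 1.76)/6.02 = 6.884.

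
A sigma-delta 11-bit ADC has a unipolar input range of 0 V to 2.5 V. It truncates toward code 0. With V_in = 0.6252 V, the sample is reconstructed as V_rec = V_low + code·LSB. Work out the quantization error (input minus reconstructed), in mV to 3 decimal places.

0.200 mV

Step size: 2.5 V ÷ 2^11 = 1.221 mV.
(0.6252 − 0)/0.0012207 = 512.1638; ⌊·⌋ gives code 512.
Code 512 maps back to 0 + 512×0.0012207 V = 0.625 V.
Difference: 0.0002 V → 0.200 mV.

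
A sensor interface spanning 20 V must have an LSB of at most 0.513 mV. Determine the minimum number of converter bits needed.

Number of steps required ≥ 20 V / 0.513 mV = 38986.35.
Need 2^N ≥ 38986.35; 2^15 = 32768, 2^16 = 65536.
Minimum N = 16.

16 bits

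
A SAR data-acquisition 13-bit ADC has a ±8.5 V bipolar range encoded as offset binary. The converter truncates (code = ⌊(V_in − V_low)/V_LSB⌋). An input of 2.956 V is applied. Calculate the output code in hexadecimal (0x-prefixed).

Full-scale span = 17 V; LSB = 17/2^13 = 2.075 mV.
(2.956 − (−8.5)) / 0.0020752 = 5520.444 LSBs.
⌊·⌋(5520.444) = 5520.
In hexadecimal (0x-prefixed): 0x1590.

code 0x1590 (decimal 5520)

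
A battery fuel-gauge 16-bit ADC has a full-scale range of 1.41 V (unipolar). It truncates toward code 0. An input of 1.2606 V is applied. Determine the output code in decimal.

LSB = 1.41 V / 65536 = 21.51 µV.
Input sits at 58591.973 steps above V_low.
So the output code is 58591.

code 58591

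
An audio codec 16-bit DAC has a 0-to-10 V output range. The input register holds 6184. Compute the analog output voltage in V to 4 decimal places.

0.9436 V

LSB = 10 V / 2^16 = 152.59 µV.
V_out = 0 + 6184 × 0.000152588 V = 0.943604 V.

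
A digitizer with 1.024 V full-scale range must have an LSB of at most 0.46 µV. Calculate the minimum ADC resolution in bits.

22 bits

Number of steps required ≥ 1.024 V / 0.46 µV = 2226086.96.
Need 2^N ≥ 2226086.96; 2^21 = 2097152, 2^22 = 4194304.
Minimum N = 22.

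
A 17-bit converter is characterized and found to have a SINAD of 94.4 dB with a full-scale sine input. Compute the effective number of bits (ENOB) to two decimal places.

ENOB = (SINAD − 1.76) / 6.02 = (94.4 − 1.76)/6.02 = 15.389.

15.39 bits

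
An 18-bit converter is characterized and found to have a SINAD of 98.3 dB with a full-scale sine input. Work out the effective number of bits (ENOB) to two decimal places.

ENOB = (SINAD − 1.76) / 6.02 = (98.3 − 1.76)/6.02 = 16.037.

16.04 bits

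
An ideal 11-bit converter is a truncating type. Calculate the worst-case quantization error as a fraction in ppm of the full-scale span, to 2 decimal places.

Truncating → worst-case error = 1 LSB = V_FS/2^11, so 1e+06/2048 = 488.281 ppm of full scale.

488.28 ppm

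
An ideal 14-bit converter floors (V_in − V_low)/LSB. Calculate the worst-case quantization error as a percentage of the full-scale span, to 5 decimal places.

Truncating → worst-case error = 1 LSB = V_FS/2^14, so 100/16384 = 0.00610352 % of full scale.

0.00610 %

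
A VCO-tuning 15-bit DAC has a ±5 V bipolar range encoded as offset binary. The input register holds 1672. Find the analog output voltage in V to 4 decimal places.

-4.4897 V

LSB = 10 V / 2^15 = 305.18 µV.
V_out = (−5) + 1672 × 0.000305176 V = -4.48975 V.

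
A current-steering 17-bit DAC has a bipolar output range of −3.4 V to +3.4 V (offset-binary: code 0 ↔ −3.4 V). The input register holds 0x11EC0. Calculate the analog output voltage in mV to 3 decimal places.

LSB = 6.8 V / 2^17 = 51.88 µV.
Code 0x11EC0 = 73408 decimal.
V_out = (−3.4) + 73408 × 5.18799e-05 V = 0.408398 V.
= 408.398 mV.

408.398 mV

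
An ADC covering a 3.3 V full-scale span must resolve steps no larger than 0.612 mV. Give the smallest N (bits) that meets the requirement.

13 bits

Number of steps required ≥ 3.3 V / 0.612 mV = 5392.16.
Need 2^N ≥ 5392.16; 2^12 = 4096, 2^13 = 8192.
Minimum N = 13.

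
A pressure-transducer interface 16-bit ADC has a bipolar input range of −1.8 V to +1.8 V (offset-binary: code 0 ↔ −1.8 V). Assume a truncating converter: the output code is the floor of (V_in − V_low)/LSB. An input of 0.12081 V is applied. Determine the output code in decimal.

code 34967

Full-scale span = 3.6 V; LSB = 3.6/2^16 = 54.93 µV.
(0.12081 − (−1.8)) / 5.49316e-05 = 34967.279 LSBs.
So the output code is 34967.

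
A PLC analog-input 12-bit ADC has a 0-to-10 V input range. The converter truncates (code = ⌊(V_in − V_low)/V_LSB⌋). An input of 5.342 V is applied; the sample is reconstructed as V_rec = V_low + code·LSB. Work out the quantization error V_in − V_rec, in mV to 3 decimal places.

LSB = 10/2^12 = 2.441 mV.
(5.342 − 0)/0.00244141 = 2188.0832; ⌊·⌋ gives code 2188.
Reconstructed: 5.3417969 V.
Error = 5.342 − 5.3417969 = 0.000203125 V = 0.203 mV.

0.203 mV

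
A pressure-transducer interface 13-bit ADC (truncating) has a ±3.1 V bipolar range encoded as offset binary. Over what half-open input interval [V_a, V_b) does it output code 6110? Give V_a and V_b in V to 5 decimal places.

[1.52427 V, 1.52502 V)

LSB = 6.2/2^13 = 0.757 mV.
V_a = V_low + 6110·LSB = 1.52427 V; V_b = V_low + 6111·LSB = 1.52502 V.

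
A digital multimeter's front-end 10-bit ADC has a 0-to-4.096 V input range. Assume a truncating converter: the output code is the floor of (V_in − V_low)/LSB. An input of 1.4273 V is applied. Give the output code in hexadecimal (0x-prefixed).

code 0x164 (decimal 356)

LSB = 4.096 V / 1024 = 4.000 mV.
(1.4273 − 0) / 0.004 = 356.825 LSBs.
⌊·⌋(356.825) = 356.
In hexadecimal (0x-prefixed): 0x164.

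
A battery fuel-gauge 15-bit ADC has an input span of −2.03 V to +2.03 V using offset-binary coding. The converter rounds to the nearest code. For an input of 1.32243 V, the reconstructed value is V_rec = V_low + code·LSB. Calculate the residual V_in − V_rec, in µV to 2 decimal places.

Step size: 4.06 V ÷ 2^15 = 123.90 µV.
(1.32243 − (−2.03))/0.000123901 = 27057.2478; round gives code 27057.
V_rec = (−2.03) + 27057·0.000123901 = 1.3223993 V.
Difference: 3.0708e-05 V → 30.71 µV.

30.71 µV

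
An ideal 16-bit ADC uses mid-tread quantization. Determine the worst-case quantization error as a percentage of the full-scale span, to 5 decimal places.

0.00076 %

Rounding → worst-case error = ½ LSB = V_FS/2^17, so 100/131072 = 0.000762939 % of full scale.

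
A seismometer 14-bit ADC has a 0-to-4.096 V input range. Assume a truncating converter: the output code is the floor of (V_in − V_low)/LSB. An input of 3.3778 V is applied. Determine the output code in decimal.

LSB = 4.096 V / 16384 = 250.00 µV.
(3.3778 − 0) / 0.00025 = 13511.200 LSBs.
⌊·⌋(13511.200) = 13511.

code 13511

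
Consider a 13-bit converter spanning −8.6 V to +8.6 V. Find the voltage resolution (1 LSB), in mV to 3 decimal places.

Full-scale span = 17.2 V.
LSB = 17.2 / 2^13 = 17.2 / 8192 = 0.00209961 V = 2.100 mV.

2.100 mV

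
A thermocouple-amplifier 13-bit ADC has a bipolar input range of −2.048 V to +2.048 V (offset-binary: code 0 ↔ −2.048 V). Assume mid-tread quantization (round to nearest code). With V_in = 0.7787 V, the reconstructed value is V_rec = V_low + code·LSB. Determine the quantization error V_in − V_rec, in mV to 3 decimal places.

Step size: 4.096 V ÷ 2^13 = 0.500 mV.
(V_in − V_low)/LSB = (0.7787 − (−2.048))/0.0005 = 5653.4000 → code 5653 (round).
Reconstructed: 0.7785 V.
Error = 0.7787 − 0.7785 = 0.0002 V = 0.200 mV.

0.200 mV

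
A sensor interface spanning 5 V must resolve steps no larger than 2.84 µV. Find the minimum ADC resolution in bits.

Number of steps required ≥ 5 V / 2.84 µV = 1760563.38.
Need 2^N ≥ 1760563.38; 2^20 = 1048576, 2^21 = 2097152.
Minimum N = 21.

21 bits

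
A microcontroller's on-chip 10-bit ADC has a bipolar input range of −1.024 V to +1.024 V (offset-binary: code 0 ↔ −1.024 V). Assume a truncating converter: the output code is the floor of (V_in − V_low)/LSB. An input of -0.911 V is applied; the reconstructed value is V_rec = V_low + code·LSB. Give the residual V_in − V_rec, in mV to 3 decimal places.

1.000 mV

LSB = 2.048/2^10 = 2.000 mV.
Scaled input = 56.5000 LSBs, so code = 56.
Reconstructed: -0.912 V.
Difference: 0.001 V → 1.000 mV.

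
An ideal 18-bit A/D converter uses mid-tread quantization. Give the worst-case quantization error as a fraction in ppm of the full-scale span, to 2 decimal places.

1.91 ppm

Rounding → worst-case error = ½ LSB = V_FS/2^19, so 1e+06/524288 = 1.90735 ppm of full scale.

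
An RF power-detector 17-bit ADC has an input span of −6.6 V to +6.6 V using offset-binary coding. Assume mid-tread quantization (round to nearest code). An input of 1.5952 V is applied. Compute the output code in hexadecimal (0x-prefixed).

Full-scale span = 13.2 V; LSB = 13.2/2^17 = 100.71 µV.
(1.5952 − (−6.6)) / 0.000100708 = 81375.853 LSBs.
Round → code 81376.
In hexadecimal (0x-prefixed): 0x13DE0.

code 0x13DE0 (decimal 81376)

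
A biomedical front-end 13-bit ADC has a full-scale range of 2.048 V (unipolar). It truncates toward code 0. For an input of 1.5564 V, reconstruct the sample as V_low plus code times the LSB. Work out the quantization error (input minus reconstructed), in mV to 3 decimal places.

0.150 mV

Step size: 2.048 V ÷ 2^13 = 250.00 µV.
Scaled input = 6225.6000 LSBs, so code = 6225.
Code 6225 maps back to 0 + 6225×0.00025 V = 1.55625 V.
Difference: 0.00015 V → 0.150 mV.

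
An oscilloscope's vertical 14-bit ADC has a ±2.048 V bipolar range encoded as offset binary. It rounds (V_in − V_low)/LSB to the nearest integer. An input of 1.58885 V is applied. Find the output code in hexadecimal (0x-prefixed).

code 0x38D3 (decimal 14547)

Full-scale span = 4.096 V; LSB = 4.096/2^14 = 250.00 µV.
(1.58885 − (−2.048)) / 0.00025 = 14547.400 LSBs.
round(14547.400) = 14547.
In hexadecimal (0x-prefixed): 0x38D3.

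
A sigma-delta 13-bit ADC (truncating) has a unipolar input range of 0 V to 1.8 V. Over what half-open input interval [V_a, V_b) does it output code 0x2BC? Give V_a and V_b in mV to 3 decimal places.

[153.809 mV, 154.028 mV)

LSB = 1.8/2^13 = 219.73 µV.
Code 0x2BC = 700 decimal.
V_a = V_low + 700·LSB = 0.153809 V; V_b = V_low + 701·LSB = 0.154028 V.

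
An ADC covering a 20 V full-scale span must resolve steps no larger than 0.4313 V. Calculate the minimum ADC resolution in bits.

Number of steps required ≥ 20 V / 0.4313 V = 46.37.
Need 2^N ≥ 46.37; 2^5 = 32, 2^6 = 64.
Minimum N = 6.

6 bits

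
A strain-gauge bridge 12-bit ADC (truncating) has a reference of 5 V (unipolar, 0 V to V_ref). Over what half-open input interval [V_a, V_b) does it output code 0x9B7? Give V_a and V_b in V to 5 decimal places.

LSB = 5/2^12 = 1.221 mV.
Code 0x9B7 = 2487 decimal.
V_a = V_low + 2487·LSB = 3.03589 V; V_b = V_low + 2488·LSB = 3.03711 V.

[3.03589 V, 3.03711 V)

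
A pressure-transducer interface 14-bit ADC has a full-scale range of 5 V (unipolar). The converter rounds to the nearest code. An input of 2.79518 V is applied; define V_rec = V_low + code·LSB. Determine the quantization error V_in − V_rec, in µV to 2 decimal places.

75.02 µV

LSB = 5/2^14 = 305.18 µV.
Scaled input = 9159.2458 LSBs, so code = 9159.
Code 9159 maps back to 0 + 9159×0.000305176 V = 2.795105 V.
V_in − V_rec = 7.50195e-05 V = 75.02 µV.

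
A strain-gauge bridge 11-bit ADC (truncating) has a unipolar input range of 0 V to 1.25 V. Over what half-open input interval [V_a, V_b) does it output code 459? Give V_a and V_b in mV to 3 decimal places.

LSB = 1.25/2^11 = 0.610 mV.
V_a = V_low + 459·LSB = 0.280151 V; V_b = V_low + 460·LSB = 0.280762 V.

[280.151 mV, 280.762 mV)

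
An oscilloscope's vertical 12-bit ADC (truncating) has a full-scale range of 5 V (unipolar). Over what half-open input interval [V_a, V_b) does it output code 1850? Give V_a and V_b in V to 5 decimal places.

[2.25830 V, 2.25952 V)

LSB = 5/2^12 = 1.221 mV.
V_a = V_low + 1850·LSB = 2.2583 V; V_b = V_low + 1851·LSB = 2.25952 V.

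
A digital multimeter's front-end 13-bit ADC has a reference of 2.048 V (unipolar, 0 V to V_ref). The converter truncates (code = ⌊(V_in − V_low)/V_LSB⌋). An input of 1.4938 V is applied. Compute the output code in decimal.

code 5975

Full-scale span = 2.048 V; LSB = 2.048/2^13 = 250.00 µV.
(1.4938 − 0) / 0.00025 = 5975.200 LSBs.
So the output code is 5975.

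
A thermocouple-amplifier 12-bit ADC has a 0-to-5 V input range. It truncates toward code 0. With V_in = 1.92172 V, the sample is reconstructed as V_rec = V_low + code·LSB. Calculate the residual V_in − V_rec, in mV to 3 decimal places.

0.333 mV

LSB = 5/2^12 = 1.221 mV.
(V_in − V_low)/LSB = (1.92172 − 0)/0.0012207 = 1574.2730 → code 1574 (floor).
Code 1574 maps back to 0 + 1574×0.0012207 V = 1.9213867 V.
Error = 1.92172 − 1.9213867 = 0.000333281 V = 0.333 mV.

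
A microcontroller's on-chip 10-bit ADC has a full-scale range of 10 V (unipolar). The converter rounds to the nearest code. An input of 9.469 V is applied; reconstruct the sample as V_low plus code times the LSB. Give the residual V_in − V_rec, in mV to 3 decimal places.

LSB = 10/2^10 = 9.766 mV.
(9.469 − 0)/0.00976562 = 969.6256; round gives code 970.
V_rec = 0 + 970·0.00976562 = 9.4726562 V.
V_in − V_rec = -0.00365625 V = -3.656 mV.

-3.656 mV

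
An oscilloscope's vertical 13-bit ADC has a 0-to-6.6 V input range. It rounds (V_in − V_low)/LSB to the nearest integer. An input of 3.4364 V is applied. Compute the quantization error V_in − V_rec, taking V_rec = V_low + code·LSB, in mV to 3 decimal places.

Step size: 6.6 V ÷ 2^13 = 0.806 mV.
Scaled input = 4265.3013 LSBs, so code = 4265.
Code 4265 maps back to 0 + 4265×0.000805664 V = 3.4361572 V.
V_in − V_rec = 0.000242773 V = 0.243 mV.

0.243 mV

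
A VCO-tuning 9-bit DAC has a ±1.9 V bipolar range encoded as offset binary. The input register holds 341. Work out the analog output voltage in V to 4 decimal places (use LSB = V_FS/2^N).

0.6309 V

LSB = 3.8 V / 2^9 = 7.422 mV.
V_out = (−1.9) + 341 × 0.00742187 V = 0.630859 V.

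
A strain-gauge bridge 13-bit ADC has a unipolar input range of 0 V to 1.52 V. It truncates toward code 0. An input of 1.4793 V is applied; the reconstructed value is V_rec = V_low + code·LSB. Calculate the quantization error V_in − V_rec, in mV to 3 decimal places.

0.120 mV

Step size: 1.52 V ÷ 2^13 = 185.55 µV.
(1.4793 − 0)/0.000185547 = 7972.6484; ⌊·⌋ gives code 7972.
Reconstructed: 1.4791797 V.
V_in − V_rec = 0.000120313 V = 0.120 mV.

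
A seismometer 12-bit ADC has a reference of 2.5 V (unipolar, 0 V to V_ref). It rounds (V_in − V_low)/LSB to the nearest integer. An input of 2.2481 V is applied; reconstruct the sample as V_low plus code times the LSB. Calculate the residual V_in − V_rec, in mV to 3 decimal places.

One LSB is 2.5 V / 4096 = 0.610 mV.
Scaled input = 3683.2870 LSBs, so code = 3683.
Reconstructed: 2.2479248 V.
Error = 2.2481 − 2.2479248 = 0.000175195 V = 0.175 mV.

0.175 mV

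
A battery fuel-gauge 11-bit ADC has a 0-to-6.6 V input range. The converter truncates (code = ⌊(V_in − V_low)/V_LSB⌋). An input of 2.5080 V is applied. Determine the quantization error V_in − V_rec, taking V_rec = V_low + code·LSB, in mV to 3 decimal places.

0.773 mV

LSB = 6.6/2^11 = 3.223 mV.
Scaled input = 778.2400 LSBs, so code = 778.
Code 778 maps back to 0 + 778×0.00322266 V = 2.5072266 V.
Difference: 0.000773438 V → 0.773 mV.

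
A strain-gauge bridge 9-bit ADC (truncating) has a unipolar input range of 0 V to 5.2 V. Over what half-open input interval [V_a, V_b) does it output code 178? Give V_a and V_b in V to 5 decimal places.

LSB = 5.2/2^9 = 10.156 mV.
V_a = V_low + 178·LSB = 1.80781 V; V_b = V_low + 179·LSB = 1.81797 V.

[1.80781 V, 1.81797 V)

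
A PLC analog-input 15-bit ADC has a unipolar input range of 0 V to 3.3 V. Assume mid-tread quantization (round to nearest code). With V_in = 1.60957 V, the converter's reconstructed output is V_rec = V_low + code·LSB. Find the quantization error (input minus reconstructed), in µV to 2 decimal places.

-46.09 µV

LSB = 3.3/2^15 = 100.71 µV.
Scaled input = 15982.5424 LSBs, so code = 15983.
Reconstructed: 1.6096161 V.
Difference: -4.60889e-05 V → -46.09 µV.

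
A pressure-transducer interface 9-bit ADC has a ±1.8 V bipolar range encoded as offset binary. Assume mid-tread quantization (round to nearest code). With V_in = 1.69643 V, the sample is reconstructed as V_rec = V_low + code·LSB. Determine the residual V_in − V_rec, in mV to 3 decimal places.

1.899 mV

LSB = 3.6/2^9 = 7.031 mV.
(1.69643 − (−1.8))/0.00703125 = 497.2700; round gives code 497.
V_rec = (−1.8) + 497·0.00703125 = 1.6945313 V.
Difference: 0.00189875 V → 1.899 mV.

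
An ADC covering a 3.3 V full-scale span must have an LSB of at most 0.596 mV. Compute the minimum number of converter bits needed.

Number of steps required ≥ 3.3 V / 0.596 mV = 5536.91.
Need 2^N ≥ 5536.91; 2^12 = 4096, 2^13 = 8192.
Minimum N = 13.

13 bits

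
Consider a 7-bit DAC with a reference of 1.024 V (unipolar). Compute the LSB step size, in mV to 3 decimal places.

Full-scale span = 1.024 V.
LSB = 1.024 / 2^7 = 1.024 / 128 = 0.008 V = 8.000 mV.

8.000 mV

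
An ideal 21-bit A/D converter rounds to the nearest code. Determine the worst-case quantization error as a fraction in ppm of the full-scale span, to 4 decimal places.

0.2384 ppm

Rounding → worst-case error = ½ LSB = V_FS/2^22, so 1e+06/4194304 = 0.238419 ppm of full scale.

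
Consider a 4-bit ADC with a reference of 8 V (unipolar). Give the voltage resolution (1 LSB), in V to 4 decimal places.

0.5000 V

Full-scale span = 8 V.
LSB = 8 / 2^4 = 8 / 16 = 0.5 V = 0.5000 V.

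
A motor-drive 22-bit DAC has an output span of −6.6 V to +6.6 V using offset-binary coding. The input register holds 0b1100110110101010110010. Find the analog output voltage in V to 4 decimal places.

4.0047 V

LSB = 13.2 V / 2^22 = 3.15 µV.
Code 0b1100110110101010110010 = 3369650 decimal.
V_out = (−6.6) + 3369650 × 3.14713e-06 V = 4.00471 V.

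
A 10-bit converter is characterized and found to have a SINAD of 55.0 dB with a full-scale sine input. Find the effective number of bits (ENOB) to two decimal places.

8.84 bits

ENOB = (SINAD − 1.76) / 6.02 = (55.0 − 1.76)/6.02 = 8.844.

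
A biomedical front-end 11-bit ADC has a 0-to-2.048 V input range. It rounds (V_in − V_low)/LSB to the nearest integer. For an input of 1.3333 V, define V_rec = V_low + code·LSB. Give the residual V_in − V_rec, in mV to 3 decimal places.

0.300 mV

LSB = 2.048/2^11 = 1.000 mV.
(1.3333 − 0)/0.001 = 1333.3000; round gives code 1333.
Code 1333 maps back to 0 + 1333×0.001 V = 1.333 V.
Error = 1.3333 − 1.333 = 0.0003 V = 0.300 mV.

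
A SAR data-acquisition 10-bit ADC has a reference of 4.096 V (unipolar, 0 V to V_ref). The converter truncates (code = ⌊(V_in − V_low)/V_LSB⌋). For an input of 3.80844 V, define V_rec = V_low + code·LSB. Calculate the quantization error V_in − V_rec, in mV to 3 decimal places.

One LSB is 4.096 V / 1024 = 4.000 mV.
(3.80844 − 0)/0.004 = 952.1100; ⌊·⌋ gives code 952.
V_rec = 0 + 952·0.004 = 3.808 V.
V_in − V_rec = 0.00044 V = 0.440 mV.

0.440 mV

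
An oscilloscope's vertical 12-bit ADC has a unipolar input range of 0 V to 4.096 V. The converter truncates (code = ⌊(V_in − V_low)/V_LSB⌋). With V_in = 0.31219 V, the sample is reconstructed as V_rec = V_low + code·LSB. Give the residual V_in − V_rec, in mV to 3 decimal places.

LSB = 4.096/2^12 = 1.000 mV.
Scaled input = 312.1900 LSBs, so code = 312.
Code 312 maps back to 0 + 312×0.001 V = 0.312 V.
V_in − V_rec = 0.00019 V = 0.190 mV.

0.190 mV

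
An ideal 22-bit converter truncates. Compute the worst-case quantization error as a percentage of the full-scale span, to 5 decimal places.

Truncating → worst-case error = 1 LSB = V_FS/2^22, so 100/4194304 = 2.38419e-05 % of full scale.

0.00002 %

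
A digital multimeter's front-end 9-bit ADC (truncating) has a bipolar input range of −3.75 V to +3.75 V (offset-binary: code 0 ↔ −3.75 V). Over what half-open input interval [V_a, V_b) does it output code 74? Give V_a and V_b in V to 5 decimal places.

[-2.66602 V, -2.65137 V)

LSB = 7.5/2^9 = 14.648 mV.
V_a = V_low + 74·LSB = -2.66602 V; V_b = V_low + 75·LSB = -2.65137 V.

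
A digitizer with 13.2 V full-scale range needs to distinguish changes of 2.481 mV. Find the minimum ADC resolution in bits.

13 bits

Number of steps required ≥ 13.2 V / 2.481 mV = 5320.44.
Need 2^N ≥ 5320.44; 2^12 = 4096, 2^13 = 8192.
Minimum N = 13.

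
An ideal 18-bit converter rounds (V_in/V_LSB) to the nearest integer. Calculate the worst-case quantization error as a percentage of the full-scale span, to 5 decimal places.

0.00019 %

Rounding → worst-case error = ½ LSB = V_FS/2^19, so 100/524288 = 0.000190735 % of full scale.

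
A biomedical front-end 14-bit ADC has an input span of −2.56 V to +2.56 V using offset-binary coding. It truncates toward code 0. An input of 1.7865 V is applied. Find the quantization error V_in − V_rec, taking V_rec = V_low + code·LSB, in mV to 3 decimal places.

Step size: 5.12 V ÷ 2^14 = 312.50 µV.
(V_in − V_low)/LSB = (1.7865 − (−2.56))/0.0003125 = 13908.8000 → code 13908 (floor).
Reconstructed: 1.78625 V.
V_in − V_rec = 0.00025 V = 0.250 mV.

0.250 mV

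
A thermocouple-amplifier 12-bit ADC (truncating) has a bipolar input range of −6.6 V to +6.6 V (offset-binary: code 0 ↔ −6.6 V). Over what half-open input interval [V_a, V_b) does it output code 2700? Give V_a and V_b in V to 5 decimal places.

LSB = 13.2/2^12 = 3.223 mV.
V_a = V_low + 2700·LSB = 2.10117 V; V_b = V_low + 2701·LSB = 2.10439 V.

[2.10117 V, 2.10439 V)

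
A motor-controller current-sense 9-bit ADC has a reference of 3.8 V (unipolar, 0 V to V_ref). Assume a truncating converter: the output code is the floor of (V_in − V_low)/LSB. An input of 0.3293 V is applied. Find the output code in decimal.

code 44

LSB = 3.8 V / 512 = 7.422 mV.
(V_in − V_low)/LSB = (0.3293 − 0) / 0.00742187 = 44.369.
⌊·⌋(44.369) = 44.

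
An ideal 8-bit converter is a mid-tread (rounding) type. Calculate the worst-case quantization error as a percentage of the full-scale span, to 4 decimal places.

0.1953 %

Rounding → worst-case error = ½ LSB = V_FS/2^9, so 100/512 = 0.195312 % of full scale.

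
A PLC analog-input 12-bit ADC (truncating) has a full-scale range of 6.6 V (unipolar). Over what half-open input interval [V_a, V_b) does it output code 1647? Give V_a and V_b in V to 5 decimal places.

LSB = 6.6/2^12 = 1.611 mV.
V_a = V_low + 1647·LSB = 2.65386 V; V_b = V_low + 1648·LSB = 2.65547 V.

[2.65386 V, 2.65547 V)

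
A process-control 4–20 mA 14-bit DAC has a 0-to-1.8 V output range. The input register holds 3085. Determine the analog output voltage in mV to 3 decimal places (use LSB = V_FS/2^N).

338.928 mV

LSB = 1.8 V / 2^14 = 109.86 µV.
V_out = 0 + 3085 × 0.000109863 V = 0.338928 V.
= 338.928 mV.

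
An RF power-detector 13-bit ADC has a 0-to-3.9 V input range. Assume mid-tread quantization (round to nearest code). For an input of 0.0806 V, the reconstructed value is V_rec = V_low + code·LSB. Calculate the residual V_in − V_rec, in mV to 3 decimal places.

0.143 mV

LSB = 3.9/2^13 = 476.07 µV.
(V_in − V_low)/LSB = (0.0806 − 0)/0.000476074 = 169.3013 → code 169 (round).
Reconstructed: 0.080456543 V.
Difference: 0.000143457 V → 0.143 mV.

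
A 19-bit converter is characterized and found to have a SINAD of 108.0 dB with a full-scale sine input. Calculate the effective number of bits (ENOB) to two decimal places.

17.65 bits

ENOB = (SINAD − 1.76) / 6.02 = (108.0 − 1.76)/6.02 = 17.648.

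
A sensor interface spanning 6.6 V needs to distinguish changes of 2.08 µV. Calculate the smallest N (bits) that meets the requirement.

22 bits

Number of steps required ≥ 6.6 V / 2.08 µV = 3173076.92.
Need 2^N ≥ 3173076.92; 2^21 = 2097152, 2^22 = 4194304.
Minimum N = 22.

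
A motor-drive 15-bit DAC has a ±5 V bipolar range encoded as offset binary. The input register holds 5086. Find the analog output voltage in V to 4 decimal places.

LSB = 10 V / 2^15 = 305.18 µV.
V_out = (−5) + 5086 × 0.000305176 V = -3.44788 V.

-3.4479 V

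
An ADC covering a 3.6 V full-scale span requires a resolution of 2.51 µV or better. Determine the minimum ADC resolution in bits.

Number of steps required ≥ 3.6 V / 2.51 µV = 1434262.95.
Need 2^N ≥ 1434262.95; 2^20 = 1048576, 2^21 = 2097152.
Minimum N = 21.

21 bits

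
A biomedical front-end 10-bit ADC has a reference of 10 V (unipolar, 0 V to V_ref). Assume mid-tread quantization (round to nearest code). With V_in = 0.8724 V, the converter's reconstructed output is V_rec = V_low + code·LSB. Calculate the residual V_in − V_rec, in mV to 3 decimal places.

LSB = 10/2^10 = 9.766 mV.
Scaled input = 89.3338 LSBs, so code = 89.
Code 89 maps back to 0 + 89×0.00976562 V = 0.86914062 V.
V_in − V_rec = 0.00325938 V = 3.259 mV.

3.259 mV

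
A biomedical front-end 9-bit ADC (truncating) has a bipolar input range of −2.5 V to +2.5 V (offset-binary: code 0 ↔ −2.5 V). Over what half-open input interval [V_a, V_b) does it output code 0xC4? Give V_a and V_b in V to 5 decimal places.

[-0.58594 V, -0.57617 V)

LSB = 5/2^9 = 9.766 mV.
Code 0xC4 = 196 decimal.
V_a = V_low + 196·LSB = -0.585938 V; V_b = V_low + 197·LSB = -0.576172 V.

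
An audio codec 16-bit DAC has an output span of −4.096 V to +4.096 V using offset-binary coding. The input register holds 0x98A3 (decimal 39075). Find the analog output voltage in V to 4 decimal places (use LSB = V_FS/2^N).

0.7884 V

LSB = 8.192 V / 2^16 = 125.00 µV.
Code 0x98A3 = 39075 decimal.
V_out = (−4.096) + 39075 × 0.000125 V = 0.788375 V.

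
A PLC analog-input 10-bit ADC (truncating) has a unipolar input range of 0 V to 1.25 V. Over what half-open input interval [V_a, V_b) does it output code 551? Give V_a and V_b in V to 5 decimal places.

[0.67261 V, 0.67383 V)

LSB = 1.25/2^10 = 1.221 mV.
V_a = V_low + 551·LSB = 0.672607 V; V_b = V_low + 552·LSB = 0.673828 V.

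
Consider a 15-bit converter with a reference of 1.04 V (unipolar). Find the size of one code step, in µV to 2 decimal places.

31.74 µV

Full-scale span = 1.04 V.
LSB = 1.04 / 2^15 = 1.04 / 32768 = 3.17383e-05 V = 31.74 µV.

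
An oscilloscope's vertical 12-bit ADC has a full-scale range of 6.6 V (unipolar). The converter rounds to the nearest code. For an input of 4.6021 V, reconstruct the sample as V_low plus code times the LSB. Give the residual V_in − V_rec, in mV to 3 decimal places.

One LSB is 6.6 V / 4096 = 1.611 mV.
Scaled input = 2856.0912 LSBs, so code = 2856.
V_rec = 0 + 2856·0.00161133 = 4.6019531 V.
Difference: 0.000146875 V → 0.147 mV.

0.147 mV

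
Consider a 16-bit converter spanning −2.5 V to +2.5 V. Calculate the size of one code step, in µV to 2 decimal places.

Full-scale span = 5 V.
LSB = 5 / 2^16 = 5 / 65536 = 7.62939e-05 V = 76.29 µV.

76.29 µV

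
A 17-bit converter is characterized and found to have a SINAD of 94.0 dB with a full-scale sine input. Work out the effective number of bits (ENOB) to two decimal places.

15.32 bits

ENOB = (SINAD − 1.76) / 6.02 = (94.0 − 1.76)/6.02 = 15.322.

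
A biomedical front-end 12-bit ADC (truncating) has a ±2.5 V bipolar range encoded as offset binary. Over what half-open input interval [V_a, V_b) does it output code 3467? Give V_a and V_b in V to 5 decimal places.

[1.73218 V, 1.73340 V)

LSB = 5/2^12 = 1.221 mV.
V_a = V_low + 3467·LSB = 1.73218 V; V_b = V_low + 3468·LSB = 1.7334 V.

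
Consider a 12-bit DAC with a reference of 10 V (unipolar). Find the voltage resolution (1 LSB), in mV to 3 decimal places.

2.441 mV

Full-scale span = 10 V.
LSB = 10 / 2^12 = 10 / 4096 = 0.00244141 V = 2.441 mV.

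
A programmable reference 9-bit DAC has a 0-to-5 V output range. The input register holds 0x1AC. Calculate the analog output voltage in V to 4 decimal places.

4.1797 V

LSB = 5 V / 2^9 = 9.766 mV.
Code 0x1AC = 428 decimal.
V_out = 0 + 428 × 0.00976562 V = 4.17969 V.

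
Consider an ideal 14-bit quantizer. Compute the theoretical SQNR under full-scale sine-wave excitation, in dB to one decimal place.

SNR ≈ 6.02·N + 1.76 dB = 6.02·14 + 1.76 = 86.04 dB.

86.0 dB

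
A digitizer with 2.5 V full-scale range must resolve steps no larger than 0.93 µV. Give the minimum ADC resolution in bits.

Number of steps required ≥ 2.5 V / 0.93 µV = 2688172.04.
Need 2^N ≥ 2688172.04; 2^21 = 2097152, 2^22 = 4194304.
Minimum N = 22.

22 bits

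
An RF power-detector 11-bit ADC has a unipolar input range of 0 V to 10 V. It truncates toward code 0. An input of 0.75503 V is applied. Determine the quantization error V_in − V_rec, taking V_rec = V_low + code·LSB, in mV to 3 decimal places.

3.077 mV

One LSB is 10 V / 2048 = 4.883 mV.
Scaled input = 154.6301 LSBs, so code = 154.
V_rec = 0 + 154·0.00488281 = 0.75195312 V.
Difference: 0.00307688 V → 3.077 mV.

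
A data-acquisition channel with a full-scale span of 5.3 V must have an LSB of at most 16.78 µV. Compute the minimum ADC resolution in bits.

Number of steps required ≥ 5.3 V / 16.78 µV = 315852.21.
Need 2^N ≥ 315852.21; 2^18 = 262144, 2^19 = 524288.
Minimum N = 19.

19 bits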